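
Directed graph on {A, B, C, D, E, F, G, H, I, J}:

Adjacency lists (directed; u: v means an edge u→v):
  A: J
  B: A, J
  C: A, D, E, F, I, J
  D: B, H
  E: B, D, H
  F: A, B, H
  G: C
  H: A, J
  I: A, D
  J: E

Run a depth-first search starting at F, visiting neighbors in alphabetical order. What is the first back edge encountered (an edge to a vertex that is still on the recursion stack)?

DFS from F (visiting neighbors in alphabetical order); mark gray on enter, black on exit:
F gray
  A gray
    J gray
      E gray
        B gray
          B→A: A is gray → back edge
First back edge: B → A.

B->A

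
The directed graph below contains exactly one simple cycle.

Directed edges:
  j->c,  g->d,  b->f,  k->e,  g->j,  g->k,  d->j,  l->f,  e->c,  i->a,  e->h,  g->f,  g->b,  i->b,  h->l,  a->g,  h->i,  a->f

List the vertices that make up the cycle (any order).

a, e, g, h, i, k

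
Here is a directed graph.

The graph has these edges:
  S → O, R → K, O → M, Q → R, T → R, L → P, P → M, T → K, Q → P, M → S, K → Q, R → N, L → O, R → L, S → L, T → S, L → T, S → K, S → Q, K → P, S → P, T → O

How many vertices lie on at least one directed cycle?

A vertex is on a directed cycle iff it belongs to a strongly connected component of size ≥ 2 (or has a self-loop).
The vertices on cycles are {K, L, M, O, P, Q, R, S, T} — 9 in total.

9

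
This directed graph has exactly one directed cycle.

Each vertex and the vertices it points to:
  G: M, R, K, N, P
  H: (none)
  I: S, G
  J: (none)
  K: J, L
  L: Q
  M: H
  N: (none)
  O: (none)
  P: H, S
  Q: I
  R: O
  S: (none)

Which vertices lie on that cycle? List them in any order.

DFS with gray/black marking from I:
I gray
  S gray
  S black
  G gray
    M gray
      H gray
      H black
    M black
    R gray
      O gray
      O black
    R black
    K gray
      J gray
      J black
      L gray
        Q gray
          Q→I: I is gray → back edge
Back edge closes the cycle I → G → K → L → Q → I; its vertices are {G, I, K, L, Q}.

G, I, K, L, Q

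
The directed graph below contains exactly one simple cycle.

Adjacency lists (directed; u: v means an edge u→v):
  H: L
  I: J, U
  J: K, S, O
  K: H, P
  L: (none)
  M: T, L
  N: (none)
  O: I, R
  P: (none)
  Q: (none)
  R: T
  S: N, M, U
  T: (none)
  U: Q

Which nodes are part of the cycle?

I, J, O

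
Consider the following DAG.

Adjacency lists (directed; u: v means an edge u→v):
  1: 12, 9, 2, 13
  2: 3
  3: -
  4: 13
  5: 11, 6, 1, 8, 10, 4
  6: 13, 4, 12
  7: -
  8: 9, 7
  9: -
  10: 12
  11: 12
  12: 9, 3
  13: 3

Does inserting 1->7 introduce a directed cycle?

No

Adding 1→7 creates a cycle iff 7 can already reach 1.
Explore from 7: no path reaches 1. The graph stays acyclic.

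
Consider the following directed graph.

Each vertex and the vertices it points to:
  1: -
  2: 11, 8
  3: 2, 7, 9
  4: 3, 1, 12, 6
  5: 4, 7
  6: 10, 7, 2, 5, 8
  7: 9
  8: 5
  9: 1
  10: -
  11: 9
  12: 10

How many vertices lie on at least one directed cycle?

6

A vertex is on a directed cycle iff it belongs to a strongly connected component of size ≥ 2 (or has a self-loop).
The vertices on cycles are {2, 3, 4, 5, 6, 8} — 6 in total.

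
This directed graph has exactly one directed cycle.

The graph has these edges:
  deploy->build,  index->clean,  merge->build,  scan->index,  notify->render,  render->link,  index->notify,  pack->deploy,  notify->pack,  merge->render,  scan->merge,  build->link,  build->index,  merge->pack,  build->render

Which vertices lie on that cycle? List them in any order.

pack, build, index, deploy, notify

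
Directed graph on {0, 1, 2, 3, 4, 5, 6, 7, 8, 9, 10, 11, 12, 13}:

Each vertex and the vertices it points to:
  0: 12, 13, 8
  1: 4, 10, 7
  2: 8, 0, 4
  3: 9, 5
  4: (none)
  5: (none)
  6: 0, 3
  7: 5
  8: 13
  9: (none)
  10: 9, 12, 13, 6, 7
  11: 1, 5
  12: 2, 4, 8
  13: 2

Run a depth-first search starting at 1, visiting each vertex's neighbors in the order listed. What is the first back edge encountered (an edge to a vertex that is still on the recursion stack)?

13→2

DFS from 1 (visiting each vertex's neighbors in the order listed); mark gray on enter, black on exit:
1 gray
  4 gray
  4 black
  10 gray
    9 gray
    9 black
    12 gray
      2 gray
        8 gray
          13 gray
            13→2: 2 is gray → back edge
First back edge: 13 → 2.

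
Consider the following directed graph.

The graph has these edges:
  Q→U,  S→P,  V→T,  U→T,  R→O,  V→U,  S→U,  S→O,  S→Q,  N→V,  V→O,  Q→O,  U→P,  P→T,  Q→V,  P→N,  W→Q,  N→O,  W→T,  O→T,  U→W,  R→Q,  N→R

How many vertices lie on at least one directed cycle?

7

A vertex is on a directed cycle iff it belongs to a strongly connected component of size ≥ 2 (or has a self-loop).
The vertices on cycles are {N, P, Q, R, U, V, W} — 7 in total.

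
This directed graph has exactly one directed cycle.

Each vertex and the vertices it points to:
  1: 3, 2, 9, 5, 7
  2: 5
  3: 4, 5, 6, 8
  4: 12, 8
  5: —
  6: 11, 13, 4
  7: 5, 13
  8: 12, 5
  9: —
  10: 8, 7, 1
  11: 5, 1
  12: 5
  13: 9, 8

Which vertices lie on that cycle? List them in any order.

DFS with gray/black marking from 1:
1 gray
  3 gray
    4 gray
      12 gray
        5 gray
        5 black
      12 black
      8 gray
        8→12: 12 black — skip
        8→5: 5 black — skip
      8 black
    4 black
    3→5: 5 black — skip
    6 gray
      11 gray
        11→5: 5 black — skip
        11→1: 1 is gray → back edge
Back edge closes the cycle 1 → 3 → 6 → 11 → 1; its vertices are {1, 3, 6, 11}.

1, 3, 6, 11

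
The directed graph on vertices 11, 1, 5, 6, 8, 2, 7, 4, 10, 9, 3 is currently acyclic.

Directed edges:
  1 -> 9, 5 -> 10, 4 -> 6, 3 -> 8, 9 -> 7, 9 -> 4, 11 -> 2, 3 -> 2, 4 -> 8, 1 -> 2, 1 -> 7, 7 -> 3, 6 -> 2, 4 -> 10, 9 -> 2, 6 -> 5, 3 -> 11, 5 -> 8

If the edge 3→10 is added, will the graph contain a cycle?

Adding 3→10 creates a cycle iff 10 can already reach 3.
Explore from 10: no path reaches 3. The graph stays acyclic.

No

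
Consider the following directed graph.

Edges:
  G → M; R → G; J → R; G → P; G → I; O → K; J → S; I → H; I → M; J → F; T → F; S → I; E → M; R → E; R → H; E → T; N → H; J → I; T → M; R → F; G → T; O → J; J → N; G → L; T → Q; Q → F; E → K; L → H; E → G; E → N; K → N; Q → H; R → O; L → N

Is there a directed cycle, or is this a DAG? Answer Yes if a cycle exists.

Yes

DFS with white/gray/black marking, starting from E:
E gray
  M gray
  M black
  K gray
    N gray
      H gray
      H black
    N black
  K black
  T gray
    T→M: M black — skip
    Q gray
      F gray
      F black
      Q→H: H black — skip
    Q black
    T→F: F black — skip
  T black
  E→N: N black — skip
  G gray
    L gray
      L→H: H black — skip
      L→N: N black — skip
    L black
    G→M: M black — skip
    G→T: T black — skip
    I gray
      I→H: H black — skip
      I→M: M black — skip
    I black
    P gray
    P black
  G black
E black
J gray
  J→F: F black — skip
  R gray
    R→H: H black — skip
    R→G: G black — skip
    R→E: E black — skip
    O gray
      O→J: J is gray → back edge
Back edge found, so a cycle exists: J → R → O → J.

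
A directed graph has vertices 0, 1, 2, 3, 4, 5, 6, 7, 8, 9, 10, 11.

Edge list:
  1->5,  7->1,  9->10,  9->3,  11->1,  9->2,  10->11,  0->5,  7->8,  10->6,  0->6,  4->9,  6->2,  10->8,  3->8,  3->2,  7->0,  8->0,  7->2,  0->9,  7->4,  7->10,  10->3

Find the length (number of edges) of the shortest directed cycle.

For each vertex v, BFS finds the shortest path from v back to v.
The shortest such closed walk is 10 → 8 → 0 → 9 → 10, length 4.

4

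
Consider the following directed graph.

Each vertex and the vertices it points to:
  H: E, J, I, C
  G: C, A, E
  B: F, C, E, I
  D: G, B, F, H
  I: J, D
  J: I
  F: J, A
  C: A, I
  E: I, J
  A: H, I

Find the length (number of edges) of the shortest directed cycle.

For each vertex v, BFS finds the shortest path from v back to v.
The shortest such closed walk is I → J → I, length 2.

2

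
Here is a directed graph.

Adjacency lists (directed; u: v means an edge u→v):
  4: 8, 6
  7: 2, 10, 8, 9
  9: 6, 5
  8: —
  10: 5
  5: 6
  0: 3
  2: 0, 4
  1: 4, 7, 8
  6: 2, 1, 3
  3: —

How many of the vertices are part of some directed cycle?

A vertex is on a directed cycle iff it belongs to a strongly connected component of size ≥ 2 (or has a self-loop).
The vertices on cycles are {1, 2, 4, 5, 6, 7, 9, 10} — 8 in total.

8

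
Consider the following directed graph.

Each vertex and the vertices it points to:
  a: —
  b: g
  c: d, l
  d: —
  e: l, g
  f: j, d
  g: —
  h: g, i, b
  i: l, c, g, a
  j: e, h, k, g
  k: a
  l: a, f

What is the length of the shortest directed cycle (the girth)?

4

For each vertex v, BFS finds the shortest path from v back to v.
The shortest such closed walk is f → j → e → l → f, length 4.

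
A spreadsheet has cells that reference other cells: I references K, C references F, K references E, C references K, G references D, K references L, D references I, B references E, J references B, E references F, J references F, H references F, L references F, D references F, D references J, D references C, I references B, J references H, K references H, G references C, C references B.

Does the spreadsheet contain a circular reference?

DFS with white/gray/black marking, starting from G:
G gray
  D gray
    J gray
      B gray
        E gray
          F gray
          F black
        E black
      B black
      J→F: F black — skip
      H gray
        H→F: F black — skip
      H black
    J black
    C gray
      C→F: F black — skip
      C→B: B black — skip
      K gray
        L gray
          L→F: F black — skip
        L black
        K→H: H black — skip
        K→E: E black — skip
      K black
    C black
    I gray
      I→B: B black — skip
      I→K: K black — skip
    I black
    D→F: F black — skip
  D black
  G→C: C black — skip
G black
Every edge goes to a white or black vertex — no back edge, so the graph is acyclic.

No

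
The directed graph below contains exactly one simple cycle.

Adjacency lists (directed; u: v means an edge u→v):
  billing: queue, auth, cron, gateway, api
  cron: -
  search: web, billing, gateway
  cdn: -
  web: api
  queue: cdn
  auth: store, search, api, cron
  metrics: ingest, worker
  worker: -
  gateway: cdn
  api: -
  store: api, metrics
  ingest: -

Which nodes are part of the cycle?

DFS with gray/black marking from search:
search gray
  web gray
    api gray
    api black
  web black
  billing gray
    queue gray
      cdn gray
      cdn black
    queue black
    auth gray
      store gray
        store→api: api black — skip
        metrics gray
          ingest gray
          ingest black
          worker gray
          worker black
        metrics black
      store black
      auth→search: search is gray → back edge
Back edge closes the cycle search → billing → auth → search; its vertices are {auth, search, billing}.

auth, search, billing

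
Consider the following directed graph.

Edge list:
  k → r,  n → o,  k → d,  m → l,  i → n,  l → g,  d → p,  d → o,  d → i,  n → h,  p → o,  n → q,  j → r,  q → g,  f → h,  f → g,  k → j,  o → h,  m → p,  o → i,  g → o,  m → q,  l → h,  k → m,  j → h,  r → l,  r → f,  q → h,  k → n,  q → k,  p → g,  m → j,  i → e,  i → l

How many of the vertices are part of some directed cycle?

13

A vertex is on a directed cycle iff it belongs to a strongly connected component of size ≥ 2 (or has a self-loop).
The vertices on cycles are {d, f, g, i, j, k, l, m, n, o, p, q, r} — 13 in total.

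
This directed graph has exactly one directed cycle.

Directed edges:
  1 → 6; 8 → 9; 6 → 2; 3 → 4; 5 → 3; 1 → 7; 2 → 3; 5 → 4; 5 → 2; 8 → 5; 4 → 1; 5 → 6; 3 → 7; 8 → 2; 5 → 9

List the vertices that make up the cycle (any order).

DFS with gray/black marking from 3:
3 gray
  4 gray
    1 gray
      7 gray
      7 black
      6 gray
        2 gray
          2→3: 3 is gray → back edge
Back edge closes the cycle 3 → 4 → 1 → 6 → 2 → 3; its vertices are {1, 2, 3, 4, 6}.

1, 2, 3, 4, 6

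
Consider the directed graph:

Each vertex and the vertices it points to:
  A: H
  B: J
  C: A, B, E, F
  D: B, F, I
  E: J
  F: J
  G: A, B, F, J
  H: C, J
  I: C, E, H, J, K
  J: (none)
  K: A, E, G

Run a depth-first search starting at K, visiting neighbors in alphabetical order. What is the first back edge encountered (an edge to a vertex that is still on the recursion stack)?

DFS from K (visiting neighbors in alphabetical order); mark gray on enter, black on exit:
K gray
  A gray
    H gray
      C gray
        C→A: A is gray → back edge
First back edge: C → A.

C->A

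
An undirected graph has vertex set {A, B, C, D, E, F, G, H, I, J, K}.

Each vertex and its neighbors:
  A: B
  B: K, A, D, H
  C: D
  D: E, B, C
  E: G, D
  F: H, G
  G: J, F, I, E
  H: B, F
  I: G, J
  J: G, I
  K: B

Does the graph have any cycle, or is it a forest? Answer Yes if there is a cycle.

DFS, tracking each vertex's parent; an edge to a visited non-parent vertex closes a cycle.
Start from D:
visit D (parent –)
  visit E (parent D)
    visit G (parent E)
      visit J (parent G)
        J–G: parent, skip
        visit I (parent J)
          I–G: G visited and ≠ parent → cycle
Cycle: G – J – I – G.

Yes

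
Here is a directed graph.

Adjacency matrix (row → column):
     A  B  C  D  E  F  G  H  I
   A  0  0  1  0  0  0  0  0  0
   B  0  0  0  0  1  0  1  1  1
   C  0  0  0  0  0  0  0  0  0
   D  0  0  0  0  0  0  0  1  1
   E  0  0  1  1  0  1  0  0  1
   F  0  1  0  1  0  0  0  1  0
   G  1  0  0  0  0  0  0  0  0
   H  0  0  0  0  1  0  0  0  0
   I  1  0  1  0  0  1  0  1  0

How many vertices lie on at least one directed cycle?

6

A vertex is on a directed cycle iff it belongs to a strongly connected component of size ≥ 2 (or has a self-loop).
The vertices on cycles are {B, D, E, F, H, I} — 6 in total.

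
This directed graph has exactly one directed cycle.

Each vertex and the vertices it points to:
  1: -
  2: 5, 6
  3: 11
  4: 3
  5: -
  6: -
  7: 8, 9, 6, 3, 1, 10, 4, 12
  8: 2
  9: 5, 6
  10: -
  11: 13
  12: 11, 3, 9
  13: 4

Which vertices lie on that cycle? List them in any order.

3, 4, 11, 13

DFS with gray/black marking from 4:
4 gray
  3 gray
    11 gray
      13 gray
        13→4: 4 is gray → back edge
Back edge closes the cycle 4 → 3 → 11 → 13 → 4; its vertices are {3, 4, 11, 13}.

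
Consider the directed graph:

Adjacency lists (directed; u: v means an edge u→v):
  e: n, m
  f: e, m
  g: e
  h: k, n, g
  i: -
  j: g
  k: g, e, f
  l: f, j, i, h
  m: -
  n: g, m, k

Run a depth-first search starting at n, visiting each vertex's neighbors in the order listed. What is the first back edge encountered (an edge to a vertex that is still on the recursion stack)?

e→n

DFS from n (visiting each vertex's neighbors in the order listed); mark gray on enter, black on exit:
n gray
  g gray
    e gray
      e→n: n is gray → back edge
First back edge: e → n.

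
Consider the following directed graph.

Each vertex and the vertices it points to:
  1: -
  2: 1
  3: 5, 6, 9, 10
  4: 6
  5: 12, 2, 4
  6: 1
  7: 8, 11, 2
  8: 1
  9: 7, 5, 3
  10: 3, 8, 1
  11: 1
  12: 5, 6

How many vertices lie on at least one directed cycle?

A vertex is on a directed cycle iff it belongs to a strongly connected component of size ≥ 2 (or has a self-loop).
The vertices on cycles are {3, 5, 9, 10, 12} — 5 in total.

5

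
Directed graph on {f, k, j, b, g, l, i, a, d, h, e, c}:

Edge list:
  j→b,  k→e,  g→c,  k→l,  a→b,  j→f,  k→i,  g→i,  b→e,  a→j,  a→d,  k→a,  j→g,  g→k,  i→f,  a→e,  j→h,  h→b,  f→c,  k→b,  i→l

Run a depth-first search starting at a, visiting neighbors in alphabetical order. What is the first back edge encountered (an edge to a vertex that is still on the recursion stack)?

DFS from a (visiting neighbors in alphabetical order); mark gray on enter, black on exit:
a gray
  b gray
    e gray
    e black
  b black
  d gray
  d black
  a→e: e black — skip
  j gray
    j→b: b black — skip
    f gray
      c gray
      c black
    f black
    g gray
      g→c: c black — skip
      i gray
        i→f: f black — skip
        l gray
        l black
      i black
      k gray
        k→a: a is gray → back edge
First back edge: k → a.

k→a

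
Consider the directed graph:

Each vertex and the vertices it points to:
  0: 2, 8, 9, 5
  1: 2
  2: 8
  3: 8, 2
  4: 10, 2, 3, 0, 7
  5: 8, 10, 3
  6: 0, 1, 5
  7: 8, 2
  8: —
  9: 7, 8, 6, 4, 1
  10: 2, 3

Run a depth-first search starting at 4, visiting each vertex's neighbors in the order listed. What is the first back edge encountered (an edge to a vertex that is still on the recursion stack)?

DFS from 4 (visiting each vertex's neighbors in the order listed); mark gray on enter, black on exit:
4 gray
  10 gray
    2 gray
      8 gray
      8 black
    2 black
    3 gray
      3→8: 8 black — skip
      3→2: 2 black — skip
    3 black
  10 black
  4→2: 2 black — skip
  4→3: 3 black — skip
  0 gray
    0→2: 2 black — skip
    0→8: 8 black — skip
    9 gray
      7 gray
        7→8: 8 black — skip
        7→2: 2 black — skip
      7 black
      9→8: 8 black — skip
      6 gray
        6→0: 0 is gray → back edge
First back edge: 6 → 0.

6→0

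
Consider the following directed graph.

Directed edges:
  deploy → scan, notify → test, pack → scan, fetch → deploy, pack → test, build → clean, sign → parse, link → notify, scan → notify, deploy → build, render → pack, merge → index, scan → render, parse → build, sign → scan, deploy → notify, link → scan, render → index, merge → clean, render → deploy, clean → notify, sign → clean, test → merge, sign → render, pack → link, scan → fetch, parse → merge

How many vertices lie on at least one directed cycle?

10

A vertex is on a directed cycle iff it belongs to a strongly connected component of size ≥ 2 (or has a self-loop).
The vertices on cycles are {link, pack, scan, test, clean, fetch, merge, deploy, notify, render} — 10 in total.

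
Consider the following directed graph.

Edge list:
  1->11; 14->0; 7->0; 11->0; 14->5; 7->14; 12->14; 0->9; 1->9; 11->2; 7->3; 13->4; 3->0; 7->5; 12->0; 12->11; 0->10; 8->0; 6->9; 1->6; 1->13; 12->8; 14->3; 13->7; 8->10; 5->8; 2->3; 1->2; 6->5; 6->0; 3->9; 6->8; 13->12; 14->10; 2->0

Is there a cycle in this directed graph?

No

DFS with white/gray/black marking, starting from 6:
6 gray
  0 gray
    9 gray
    9 black
    10 gray
    10 black
  0 black
  5 gray
    8 gray
      8→10: 10 black — skip
      8→0: 0 black — skip
    8 black
  5 black
  6→9: 9 black — skip
  6→8: 8 black — skip
6 black
1 gray
  13 gray
    7 gray
      7→5: 5 black — skip
      14 gray
        3 gray
          3→9: 9 black — skip
          3→0: 0 black — skip
        3 black
        14→10: 10 black — skip
        14→5: 5 black — skip
        14→0: 0 black — skip
      14 black
      7→3: 3 black — skip
      7→0: 0 black — skip
    7 black
    12 gray
      11 gray
        11→0: 0 black — skip
        2 gray
          2→0: 0 black — skip
          2→3: 3 black — skip
        2 black
      11 black
      12→14: 14 black — skip
      12→0: 0 black — skip
      12→8: 8 black — skip
    12 black
    4 gray
    4 black
  13 black
  1→2: 2 black — skip
  1→6: 6 black — skip
  1→11: 11 black — skip
  1→9: 9 black — skip
1 black
Every edge goes to a white or black vertex — no back edge, so the graph is acyclic.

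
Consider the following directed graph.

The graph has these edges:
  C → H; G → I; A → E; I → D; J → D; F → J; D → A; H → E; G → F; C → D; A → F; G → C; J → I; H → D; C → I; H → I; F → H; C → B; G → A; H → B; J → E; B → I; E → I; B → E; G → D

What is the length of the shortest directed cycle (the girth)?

For each vertex v, BFS finds the shortest path from v back to v.
The shortest such closed walk is F → J → D → A → F, length 4.

4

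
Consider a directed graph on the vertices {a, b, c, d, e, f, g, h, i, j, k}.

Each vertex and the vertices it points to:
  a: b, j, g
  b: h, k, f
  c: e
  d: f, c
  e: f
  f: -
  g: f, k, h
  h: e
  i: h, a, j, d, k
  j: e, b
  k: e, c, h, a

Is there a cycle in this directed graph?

DFS with white/gray/black marking, starting from f:
f gray
f black
a gray
  b gray
    h gray
      e gray
        e→f: f black — skip
      e black
    h black
    k gray
      k→e: e black — skip
      c gray
        c→e: e black — skip
      c black
      k→h: h black — skip
      k→a: a is gray → back edge
Back edge found, so a cycle exists: a → b → k → a.

Yes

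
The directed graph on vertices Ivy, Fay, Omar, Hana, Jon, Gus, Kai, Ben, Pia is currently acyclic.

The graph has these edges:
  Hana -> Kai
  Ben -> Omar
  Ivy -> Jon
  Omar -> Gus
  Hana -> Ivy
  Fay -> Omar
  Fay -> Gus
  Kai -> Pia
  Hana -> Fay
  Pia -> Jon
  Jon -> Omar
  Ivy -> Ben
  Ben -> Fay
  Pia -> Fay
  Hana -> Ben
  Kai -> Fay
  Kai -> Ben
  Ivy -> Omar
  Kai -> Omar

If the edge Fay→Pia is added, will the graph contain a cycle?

Yes

Adding Fay→Pia creates a cycle iff Pia can already reach Fay.
Path from Pia: Pia → Fay.
So Pia → … → Fay → Pia is a cycle.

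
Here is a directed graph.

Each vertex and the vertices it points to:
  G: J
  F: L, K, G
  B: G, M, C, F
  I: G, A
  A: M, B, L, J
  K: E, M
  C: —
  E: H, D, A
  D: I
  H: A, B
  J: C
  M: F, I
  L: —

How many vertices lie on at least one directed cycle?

A vertex is on a directed cycle iff it belongs to a strongly connected component of size ≥ 2 (or has a self-loop).
The vertices on cycles are {A, B, D, E, F, H, I, K, M} — 9 in total.

9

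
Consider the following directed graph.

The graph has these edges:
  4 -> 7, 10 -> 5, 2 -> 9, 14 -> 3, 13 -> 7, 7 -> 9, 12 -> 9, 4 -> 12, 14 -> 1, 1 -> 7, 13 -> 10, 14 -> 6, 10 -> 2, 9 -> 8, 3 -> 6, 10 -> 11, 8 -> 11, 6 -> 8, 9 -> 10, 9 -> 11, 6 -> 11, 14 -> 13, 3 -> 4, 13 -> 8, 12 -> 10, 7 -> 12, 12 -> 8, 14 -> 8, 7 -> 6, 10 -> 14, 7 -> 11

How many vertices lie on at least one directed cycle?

A vertex is on a directed cycle iff it belongs to a strongly connected component of size ≥ 2 (or has a self-loop).
The vertices on cycles are {1, 2, 3, 4, 7, 9, 10, 12, 13, 14} — 10 in total.

10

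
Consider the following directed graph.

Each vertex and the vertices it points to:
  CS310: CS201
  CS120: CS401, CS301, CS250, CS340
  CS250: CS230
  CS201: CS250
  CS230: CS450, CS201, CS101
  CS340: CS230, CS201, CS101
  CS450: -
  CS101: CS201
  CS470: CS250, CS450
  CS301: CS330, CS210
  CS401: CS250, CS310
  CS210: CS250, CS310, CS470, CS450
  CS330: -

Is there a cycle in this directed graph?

DFS with white/gray/black marking, starting from CS250:
CS250 gray
  CS230 gray
    CS450 gray
    CS450 black
    CS201 gray
      CS201→CS250: CS250 is gray → back edge
Back edge found, so a cycle exists: CS250 → CS230 → CS201 → CS250.

Yes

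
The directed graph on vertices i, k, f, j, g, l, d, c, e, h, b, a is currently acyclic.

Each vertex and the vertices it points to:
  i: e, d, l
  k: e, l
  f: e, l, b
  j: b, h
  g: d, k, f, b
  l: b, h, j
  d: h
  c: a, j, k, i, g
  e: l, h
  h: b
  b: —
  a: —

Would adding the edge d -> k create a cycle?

No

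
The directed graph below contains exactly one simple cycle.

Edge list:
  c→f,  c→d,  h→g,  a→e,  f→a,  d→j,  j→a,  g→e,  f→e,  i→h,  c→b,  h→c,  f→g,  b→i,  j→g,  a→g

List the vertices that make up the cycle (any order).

b, c, h, i

DFS with gray/black marking from c:
c gray
  f gray
    e gray
    e black
    g gray
      g→e: e black — skip
    g black
    a gray
      a→e: e black — skip
      a→g: g black — skip
    a black
  f black
  b gray
    i gray
      h gray
        h→c: c is gray → back edge
Back edge closes the cycle c → b → i → h → c; its vertices are {b, c, h, i}.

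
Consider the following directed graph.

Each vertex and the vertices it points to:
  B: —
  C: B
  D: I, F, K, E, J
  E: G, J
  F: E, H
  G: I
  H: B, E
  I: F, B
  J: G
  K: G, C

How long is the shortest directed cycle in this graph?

4

For each vertex v, BFS finds the shortest path from v back to v.
The shortest such closed walk is I → F → E → G → I, length 4.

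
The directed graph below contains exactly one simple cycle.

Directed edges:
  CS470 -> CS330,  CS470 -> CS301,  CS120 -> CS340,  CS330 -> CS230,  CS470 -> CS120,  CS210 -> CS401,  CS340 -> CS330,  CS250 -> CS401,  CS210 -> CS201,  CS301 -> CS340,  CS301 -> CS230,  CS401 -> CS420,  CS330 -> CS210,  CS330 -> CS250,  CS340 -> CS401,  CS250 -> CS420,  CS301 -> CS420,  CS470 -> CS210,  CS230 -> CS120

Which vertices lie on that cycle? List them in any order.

CS120, CS230, CS330, CS340

DFS with gray/black marking from CS330:
CS330 gray
  CS210 gray
    CS201 gray
    CS201 black
    CS401 gray
      CS420 gray
      CS420 black
    CS401 black
  CS210 black
  CS250 gray
    CS250→CS420: CS420 black — skip
    CS250→CS401: CS401 black — skip
  CS250 black
  CS230 gray
    CS120 gray
      CS340 gray
        CS340→CS401: CS401 black — skip
        CS340→CS330: CS330 is gray → back edge
Back edge closes the cycle CS330 → CS230 → CS120 → CS340 → CS330; its vertices are {CS120, CS230, CS330, CS340}.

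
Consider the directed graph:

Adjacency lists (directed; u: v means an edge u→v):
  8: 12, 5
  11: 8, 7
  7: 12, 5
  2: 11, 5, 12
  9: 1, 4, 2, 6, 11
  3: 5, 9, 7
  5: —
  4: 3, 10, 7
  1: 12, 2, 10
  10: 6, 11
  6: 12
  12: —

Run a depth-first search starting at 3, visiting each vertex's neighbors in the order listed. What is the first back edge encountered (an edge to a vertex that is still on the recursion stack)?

DFS from 3 (visiting each vertex's neighbors in the order listed); mark gray on enter, black on exit:
3 gray
  5 gray
  5 black
  9 gray
    1 gray
      12 gray
      12 black
      2 gray
        11 gray
          8 gray
            8→12: 12 black — skip
            8→5: 5 black — skip
          8 black
          7 gray
            7→12: 12 black — skip
            7→5: 5 black — skip
          7 black
        11 black
        2→5: 5 black — skip
        2→12: 12 black — skip
      2 black
      10 gray
        6 gray
          6→12: 12 black — skip
        6 black
        10→11: 11 black — skip
      10 black
    1 black
    4 gray
      4→3: 3 is gray → back edge
First back edge: 4 → 3.

4→3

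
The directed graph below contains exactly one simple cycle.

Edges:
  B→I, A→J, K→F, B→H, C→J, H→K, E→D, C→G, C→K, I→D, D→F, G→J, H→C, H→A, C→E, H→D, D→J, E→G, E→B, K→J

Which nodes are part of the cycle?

B, C, E, H

DFS with gray/black marking from B:
B gray
  H gray
    D gray
      F gray
      F black
      J gray
      J black
    D black
    K gray
      K→J: J black — skip
      K→F: F black — skip
    K black
    A gray
      A→J: J black — skip
    A black
    C gray
      C→K: K black — skip
      E gray
        E→B: B is gray → back edge
Back edge closes the cycle B → H → C → E → B; its vertices are {B, C, E, H}.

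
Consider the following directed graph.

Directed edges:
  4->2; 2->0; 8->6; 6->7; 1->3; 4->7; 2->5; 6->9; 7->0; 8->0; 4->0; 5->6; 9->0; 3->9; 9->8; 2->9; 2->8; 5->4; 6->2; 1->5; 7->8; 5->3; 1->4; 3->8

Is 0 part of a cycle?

No

0 lies on a cycle iff there is a path from 0 back to itself.
Exploring from 0, it never reaches itself; equivalently, its strongly connected component is a singleton.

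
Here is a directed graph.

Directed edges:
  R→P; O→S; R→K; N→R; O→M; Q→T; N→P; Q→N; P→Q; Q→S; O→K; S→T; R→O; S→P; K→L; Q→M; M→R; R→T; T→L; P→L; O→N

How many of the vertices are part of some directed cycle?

A vertex is on a directed cycle iff it belongs to a strongly connected component of size ≥ 2 (or has a self-loop).
The vertices on cycles are {M, N, O, P, Q, R, S} — 7 in total.

7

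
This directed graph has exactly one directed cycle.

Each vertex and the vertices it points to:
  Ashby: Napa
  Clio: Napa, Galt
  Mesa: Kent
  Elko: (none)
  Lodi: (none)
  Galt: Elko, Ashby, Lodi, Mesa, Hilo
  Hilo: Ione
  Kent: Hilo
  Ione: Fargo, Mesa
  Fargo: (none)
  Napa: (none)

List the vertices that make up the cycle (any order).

DFS with gray/black marking from Hilo:
Hilo gray
  Ione gray
    Fargo gray
    Fargo black
    Mesa gray
      Kent gray
        Kent→Hilo: Hilo is gray → back edge
Back edge closes the cycle Hilo → Ione → Mesa → Kent → Hilo; its vertices are {Hilo, Ione, Kent, Mesa}.

Hilo, Ione, Kent, Mesa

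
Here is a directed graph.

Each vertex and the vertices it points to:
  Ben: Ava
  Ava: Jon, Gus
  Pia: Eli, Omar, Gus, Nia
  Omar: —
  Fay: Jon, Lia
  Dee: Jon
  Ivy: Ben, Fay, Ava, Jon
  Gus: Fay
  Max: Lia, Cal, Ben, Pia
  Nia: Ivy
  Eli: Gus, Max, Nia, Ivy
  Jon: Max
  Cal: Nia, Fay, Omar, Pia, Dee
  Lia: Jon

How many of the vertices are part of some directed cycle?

13

A vertex is on a directed cycle iff it belongs to a strongly connected component of size ≥ 2 (or has a self-loop).
The vertices on cycles are {Ava, Ben, Cal, Dee, Eli, Fay, Gus, Ivy, Jon, Lia, Max, Nia, Pia} — 13 in total.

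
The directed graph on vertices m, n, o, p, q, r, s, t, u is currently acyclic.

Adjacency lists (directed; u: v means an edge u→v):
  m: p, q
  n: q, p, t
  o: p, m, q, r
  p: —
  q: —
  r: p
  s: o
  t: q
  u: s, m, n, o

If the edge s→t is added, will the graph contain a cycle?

Adding s→t creates a cycle iff t can already reach s.
Explore from t: no path reaches s. The graph stays acyclic.

No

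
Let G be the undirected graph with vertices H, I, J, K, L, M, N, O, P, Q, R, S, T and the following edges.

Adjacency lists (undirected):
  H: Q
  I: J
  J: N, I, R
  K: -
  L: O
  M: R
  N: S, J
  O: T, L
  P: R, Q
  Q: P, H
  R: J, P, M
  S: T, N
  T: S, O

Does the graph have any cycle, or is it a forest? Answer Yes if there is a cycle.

No

DFS, tracking each vertex's parent; an edge to a visited non-parent vertex closes a cycle.
Start from J:
visit J (parent –)
  visit N (parent J)
    visit S (parent N)
      visit T (parent S)
        T–S: parent, skip
        visit O (parent T)
          O–T: parent, skip
          visit L (parent O)
            L–O: parent, skip
      S–N: parent, skip
    N–J: parent, skip
  visit I (parent J)
    I–J: parent, skip
  visit R (parent J)
    R–J: parent, skip
    visit P (parent R)
      P–R: parent, skip
      visit Q (parent P)
        Q–P: parent, skip
        visit H (parent Q)
          H–Q: parent, skip
    visit M (parent R)
      M–R: parent, skip
visit K (parent –)
No non-parent visited neighbor found — the graph is a forest.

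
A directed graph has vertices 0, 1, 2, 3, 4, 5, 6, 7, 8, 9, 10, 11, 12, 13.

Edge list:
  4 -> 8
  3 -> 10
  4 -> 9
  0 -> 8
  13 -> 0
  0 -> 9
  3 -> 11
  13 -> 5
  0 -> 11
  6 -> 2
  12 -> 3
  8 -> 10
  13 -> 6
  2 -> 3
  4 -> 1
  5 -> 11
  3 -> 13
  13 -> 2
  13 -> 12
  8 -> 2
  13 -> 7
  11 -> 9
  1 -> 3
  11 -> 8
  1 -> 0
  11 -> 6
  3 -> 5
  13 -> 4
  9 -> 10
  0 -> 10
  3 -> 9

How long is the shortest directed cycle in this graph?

3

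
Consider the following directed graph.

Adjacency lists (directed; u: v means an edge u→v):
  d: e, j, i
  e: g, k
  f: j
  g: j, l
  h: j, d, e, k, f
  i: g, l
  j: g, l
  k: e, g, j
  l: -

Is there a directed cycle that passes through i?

No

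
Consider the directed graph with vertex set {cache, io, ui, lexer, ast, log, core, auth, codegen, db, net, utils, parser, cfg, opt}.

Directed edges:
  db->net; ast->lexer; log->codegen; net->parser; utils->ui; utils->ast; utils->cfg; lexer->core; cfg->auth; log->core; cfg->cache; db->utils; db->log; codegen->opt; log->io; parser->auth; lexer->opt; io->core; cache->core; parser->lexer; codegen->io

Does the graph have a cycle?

DFS with white/gray/black marking, starting from io:
io gray
  core gray
  core black
io black
cache gray
  cache→core: core black — skip
cache black
ui gray
ui black
lexer gray
  opt gray
  opt black
  lexer→core: core black — skip
lexer black
ast gray
  ast→lexer: lexer black — skip
ast black
log gray
  codegen gray
    codegen→io: io black — skip
    codegen→opt: opt black — skip
  codegen black
  log→core: core black — skip
  log→io: io black — skip
log black
auth gray
auth black
db gray
  net gray
    parser gray
      parser→auth: auth black — skip
      parser→lexer: lexer black — skip
    parser black
  net black
  db→log: log black — skip
  utils gray
    utils→ast: ast black — skip
    cfg gray
      cfg→auth: auth black — skip
      cfg→cache: cache black — skip
    cfg black
    utils→ui: ui black — skip
  utils black
db black
Every edge goes to a white or black vertex — no back edge, so the graph is acyclic.

No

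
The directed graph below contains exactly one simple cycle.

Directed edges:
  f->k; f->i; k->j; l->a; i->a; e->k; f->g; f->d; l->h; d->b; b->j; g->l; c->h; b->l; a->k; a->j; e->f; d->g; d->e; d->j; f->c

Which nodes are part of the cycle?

DFS with gray/black marking from f:
f gray
  i gray
    a gray
      j gray
      j black
      k gray
        k→j: j black — skip
      k black
    a black
  i black
  d gray
    d→j: j black — skip
    g gray
      l gray
        h gray
        h black
        l→a: a black — skip
      l black
    g black
    e gray
      e→f: f is gray → back edge
Back edge closes the cycle f → d → e → f; its vertices are {d, e, f}.

d, e, f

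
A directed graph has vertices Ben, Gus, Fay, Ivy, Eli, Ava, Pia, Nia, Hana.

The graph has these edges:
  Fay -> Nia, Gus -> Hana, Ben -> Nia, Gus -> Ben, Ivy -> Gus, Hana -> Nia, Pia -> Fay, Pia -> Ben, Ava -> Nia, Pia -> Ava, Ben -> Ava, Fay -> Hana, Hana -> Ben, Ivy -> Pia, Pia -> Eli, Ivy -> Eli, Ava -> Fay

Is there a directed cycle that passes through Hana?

Yes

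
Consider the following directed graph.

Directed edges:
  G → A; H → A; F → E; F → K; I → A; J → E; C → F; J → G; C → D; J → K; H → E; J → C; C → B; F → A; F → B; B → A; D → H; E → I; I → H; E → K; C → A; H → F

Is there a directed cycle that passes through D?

No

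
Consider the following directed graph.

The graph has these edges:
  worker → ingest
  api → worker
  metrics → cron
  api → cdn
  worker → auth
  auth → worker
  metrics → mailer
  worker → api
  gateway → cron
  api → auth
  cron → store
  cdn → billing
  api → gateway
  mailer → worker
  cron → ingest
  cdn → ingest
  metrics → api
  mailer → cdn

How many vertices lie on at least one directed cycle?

3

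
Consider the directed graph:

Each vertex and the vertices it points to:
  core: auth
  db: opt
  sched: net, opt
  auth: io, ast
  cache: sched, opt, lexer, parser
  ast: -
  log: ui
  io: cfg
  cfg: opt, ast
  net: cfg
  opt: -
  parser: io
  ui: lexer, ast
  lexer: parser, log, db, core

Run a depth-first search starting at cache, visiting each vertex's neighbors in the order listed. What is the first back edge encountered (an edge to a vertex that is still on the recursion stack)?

DFS from cache (visiting each vertex's neighbors in the order listed); mark gray on enter, black on exit:
cache gray
  sched gray
    net gray
      cfg gray
        opt gray
        opt black
        ast gray
        ast black
      cfg black
    net black
    sched→opt: opt black — skip
  sched black
  cache→opt: opt black — skip
  lexer gray
    parser gray
      io gray
        io→cfg: cfg black — skip
      io black
    parser black
    log gray
      ui gray
        ui→lexer: lexer is gray → back edge
First back edge: ui → lexer.

ui→lexer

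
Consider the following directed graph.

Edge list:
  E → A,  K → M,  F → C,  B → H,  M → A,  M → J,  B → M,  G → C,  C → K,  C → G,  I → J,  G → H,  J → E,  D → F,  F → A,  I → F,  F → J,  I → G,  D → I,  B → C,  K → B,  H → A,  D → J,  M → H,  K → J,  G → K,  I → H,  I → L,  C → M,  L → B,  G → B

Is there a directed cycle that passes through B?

Yes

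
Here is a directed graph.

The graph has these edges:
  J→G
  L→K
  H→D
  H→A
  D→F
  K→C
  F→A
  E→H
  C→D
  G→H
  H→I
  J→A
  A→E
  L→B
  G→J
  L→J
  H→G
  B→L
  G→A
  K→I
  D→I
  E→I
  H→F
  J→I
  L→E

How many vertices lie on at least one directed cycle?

A vertex is on a directed cycle iff it belongs to a strongly connected component of size ≥ 2 (or has a self-loop).
The vertices on cycles are {A, B, D, E, F, G, H, J, L} — 9 in total.

9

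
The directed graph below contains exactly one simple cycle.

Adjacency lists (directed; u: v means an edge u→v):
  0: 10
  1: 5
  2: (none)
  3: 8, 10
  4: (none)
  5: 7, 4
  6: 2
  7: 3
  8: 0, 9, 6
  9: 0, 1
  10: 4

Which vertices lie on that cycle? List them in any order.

DFS with gray/black marking from 3:
3 gray
  8 gray
    0 gray
      10 gray
        4 gray
        4 black
      10 black
    0 black
    9 gray
      9→0: 0 black — skip
      1 gray
        5 gray
          7 gray
            7→3: 3 is gray → back edge
Back edge closes the cycle 3 → 8 → 9 → 1 → 5 → 7 → 3; its vertices are {1, 3, 5, 7, 8, 9}.

1, 3, 5, 7, 8, 9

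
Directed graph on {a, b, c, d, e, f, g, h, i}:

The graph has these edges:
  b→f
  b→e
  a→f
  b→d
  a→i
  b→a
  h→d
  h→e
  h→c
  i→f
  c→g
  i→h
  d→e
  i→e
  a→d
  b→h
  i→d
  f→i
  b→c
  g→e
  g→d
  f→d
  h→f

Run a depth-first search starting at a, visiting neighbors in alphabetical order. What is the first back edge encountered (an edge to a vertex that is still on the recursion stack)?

i→f

DFS from a (visiting neighbors in alphabetical order); mark gray on enter, black on exit:
a gray
  d gray
    e gray
    e black
  d black
  f gray
    f→d: d black — skip
    i gray
      i→d: d black — skip
      i→e: e black — skip
      i→f: f is gray → back edge
First back edge: i → f.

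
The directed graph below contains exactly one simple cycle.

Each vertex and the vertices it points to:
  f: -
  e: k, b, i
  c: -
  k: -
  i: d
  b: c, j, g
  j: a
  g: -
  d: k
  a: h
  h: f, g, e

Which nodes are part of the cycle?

a, b, e, h, j

DFS with gray/black marking from h:
h gray
  f gray
  f black
  g gray
  g black
  e gray
    k gray
    k black
    b gray
      c gray
      c black
      j gray
        a gray
          a→h: h is gray → back edge
Back edge closes the cycle h → e → b → j → a → h; its vertices are {a, b, e, h, j}.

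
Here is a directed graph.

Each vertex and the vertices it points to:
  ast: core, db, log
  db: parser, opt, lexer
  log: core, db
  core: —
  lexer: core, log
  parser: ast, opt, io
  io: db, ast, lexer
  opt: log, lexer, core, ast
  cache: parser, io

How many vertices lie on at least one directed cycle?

7

A vertex is on a directed cycle iff it belongs to a strongly connected component of size ≥ 2 (or has a self-loop).
The vertices on cycles are {db, io, ast, log, opt, lexer, parser} — 7 in total.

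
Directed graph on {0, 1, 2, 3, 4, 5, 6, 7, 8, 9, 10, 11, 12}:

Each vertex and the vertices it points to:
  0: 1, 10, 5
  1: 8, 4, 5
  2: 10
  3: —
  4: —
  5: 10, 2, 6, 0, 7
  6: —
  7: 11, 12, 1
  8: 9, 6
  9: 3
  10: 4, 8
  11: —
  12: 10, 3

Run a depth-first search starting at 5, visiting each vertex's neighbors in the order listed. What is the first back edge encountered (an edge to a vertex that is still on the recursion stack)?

1→5

DFS from 5 (visiting each vertex's neighbors in the order listed); mark gray on enter, black on exit:
5 gray
  10 gray
    4 gray
    4 black
    8 gray
      9 gray
        3 gray
        3 black
      9 black
      6 gray
      6 black
    8 black
  10 black
  2 gray
    2→10: 10 black — skip
  2 black
  5→6: 6 black — skip
  0 gray
    1 gray
      1→8: 8 black — skip
      1→4: 4 black — skip
      1→5: 5 is gray → back edge
First back edge: 1 → 5.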